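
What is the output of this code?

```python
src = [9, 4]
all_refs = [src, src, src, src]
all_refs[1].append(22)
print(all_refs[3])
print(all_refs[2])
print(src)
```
[9, 4, 22]
[9, 4, 22]
[9, 4, 22]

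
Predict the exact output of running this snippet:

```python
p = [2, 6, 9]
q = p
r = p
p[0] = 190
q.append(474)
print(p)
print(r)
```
[190, 6, 9, 474]
[190, 6, 9, 474]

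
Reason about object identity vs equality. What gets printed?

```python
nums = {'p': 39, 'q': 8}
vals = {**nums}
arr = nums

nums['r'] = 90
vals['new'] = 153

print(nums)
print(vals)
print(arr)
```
{'p': 39, 'q': 8, 'r': 90}
{'p': 39, 'q': 8, 'new': 153}
{'p': 39, 'q': 8, 'r': 90}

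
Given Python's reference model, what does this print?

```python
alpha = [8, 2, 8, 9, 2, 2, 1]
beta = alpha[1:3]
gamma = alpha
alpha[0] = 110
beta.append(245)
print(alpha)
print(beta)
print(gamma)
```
[110, 2, 8, 9, 2, 2, 1]
[2, 8, 245]
[110, 2, 8, 9, 2, 2, 1]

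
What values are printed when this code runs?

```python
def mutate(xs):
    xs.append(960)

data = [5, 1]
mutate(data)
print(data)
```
[5, 1, 960]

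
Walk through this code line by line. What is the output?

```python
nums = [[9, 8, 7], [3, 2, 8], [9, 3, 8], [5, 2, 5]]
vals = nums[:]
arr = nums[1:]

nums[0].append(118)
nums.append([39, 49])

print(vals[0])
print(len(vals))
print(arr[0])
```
[9, 8, 7, 118]
4
[3, 2, 8]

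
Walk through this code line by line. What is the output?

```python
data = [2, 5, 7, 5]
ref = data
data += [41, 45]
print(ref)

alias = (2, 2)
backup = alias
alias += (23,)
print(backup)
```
[2, 5, 7, 5, 41, 45]
(2, 2)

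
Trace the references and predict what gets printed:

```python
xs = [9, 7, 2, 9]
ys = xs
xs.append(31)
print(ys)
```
[9, 7, 2, 9, 31]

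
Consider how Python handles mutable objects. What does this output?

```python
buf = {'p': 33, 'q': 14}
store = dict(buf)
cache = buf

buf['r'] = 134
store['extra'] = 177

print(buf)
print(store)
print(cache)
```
{'p': 33, 'q': 14, 'r': 134}
{'p': 33, 'q': 14, 'extra': 177}
{'p': 33, 'q': 14, 'r': 134}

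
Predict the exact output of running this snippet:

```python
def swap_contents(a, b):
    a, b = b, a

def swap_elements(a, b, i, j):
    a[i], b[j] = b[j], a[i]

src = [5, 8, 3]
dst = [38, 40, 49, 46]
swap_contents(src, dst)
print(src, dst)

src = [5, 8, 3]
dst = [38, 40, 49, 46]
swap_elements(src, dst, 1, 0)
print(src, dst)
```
[5, 8, 3] [38, 40, 49, 46]
[5, 38, 3] [8, 40, 49, 46]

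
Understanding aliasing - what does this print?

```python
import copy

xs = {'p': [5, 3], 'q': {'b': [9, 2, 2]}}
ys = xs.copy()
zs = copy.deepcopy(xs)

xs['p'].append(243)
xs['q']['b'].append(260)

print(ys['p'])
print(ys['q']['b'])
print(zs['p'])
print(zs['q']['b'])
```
[5, 3, 243]
[9, 2, 2, 260]
[5, 3]
[9, 2, 2]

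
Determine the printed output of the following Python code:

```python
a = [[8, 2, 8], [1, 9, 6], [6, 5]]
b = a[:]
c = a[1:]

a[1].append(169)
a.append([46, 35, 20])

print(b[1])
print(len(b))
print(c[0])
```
[1, 9, 6, 169]
3
[1, 9, 6, 169]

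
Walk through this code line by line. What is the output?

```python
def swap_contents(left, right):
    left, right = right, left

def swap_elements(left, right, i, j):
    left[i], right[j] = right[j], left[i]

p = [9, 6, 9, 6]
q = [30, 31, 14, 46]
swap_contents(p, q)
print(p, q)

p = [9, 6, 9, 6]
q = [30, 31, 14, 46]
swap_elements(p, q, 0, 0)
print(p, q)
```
[9, 6, 9, 6] [30, 31, 14, 46]
[30, 6, 9, 6] [9, 31, 14, 46]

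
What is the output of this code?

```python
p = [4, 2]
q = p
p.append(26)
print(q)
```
[4, 2, 26]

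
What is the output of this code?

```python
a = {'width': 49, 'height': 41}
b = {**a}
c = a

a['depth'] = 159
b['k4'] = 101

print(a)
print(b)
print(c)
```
{'width': 49, 'height': 41, 'depth': 159}
{'width': 49, 'height': 41, 'k4': 101}
{'width': 49, 'height': 41, 'depth': 159}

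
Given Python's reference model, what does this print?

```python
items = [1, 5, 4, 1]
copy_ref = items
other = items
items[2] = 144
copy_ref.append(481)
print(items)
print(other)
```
[1, 5, 144, 1, 481]
[1, 5, 144, 1, 481]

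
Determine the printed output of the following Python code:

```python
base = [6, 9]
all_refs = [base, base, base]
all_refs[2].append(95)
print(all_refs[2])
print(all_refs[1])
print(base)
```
[6, 9, 95]
[6, 9, 95]
[6, 9, 95]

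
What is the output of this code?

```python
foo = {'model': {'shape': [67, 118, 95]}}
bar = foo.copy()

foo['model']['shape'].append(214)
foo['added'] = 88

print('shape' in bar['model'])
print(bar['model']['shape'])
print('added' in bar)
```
True
[67, 118, 95, 214]
False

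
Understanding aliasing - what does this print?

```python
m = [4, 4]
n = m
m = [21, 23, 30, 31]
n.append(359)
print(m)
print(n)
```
[21, 23, 30, 31]
[4, 4, 359]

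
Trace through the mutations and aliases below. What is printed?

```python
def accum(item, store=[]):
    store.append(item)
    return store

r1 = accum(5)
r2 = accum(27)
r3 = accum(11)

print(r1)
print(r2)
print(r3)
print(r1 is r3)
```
[5, 27, 11]
[5, 27, 11]
[5, 27, 11]
True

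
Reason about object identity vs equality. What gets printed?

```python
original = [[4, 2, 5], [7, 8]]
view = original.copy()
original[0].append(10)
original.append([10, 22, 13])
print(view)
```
[[4, 2, 5, 10], [7, 8]]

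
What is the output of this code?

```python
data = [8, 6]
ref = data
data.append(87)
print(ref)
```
[8, 6, 87]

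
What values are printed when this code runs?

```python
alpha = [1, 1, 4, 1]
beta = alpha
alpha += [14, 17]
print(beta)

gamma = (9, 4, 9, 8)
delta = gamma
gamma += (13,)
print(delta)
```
[1, 1, 4, 1, 14, 17]
(9, 4, 9, 8)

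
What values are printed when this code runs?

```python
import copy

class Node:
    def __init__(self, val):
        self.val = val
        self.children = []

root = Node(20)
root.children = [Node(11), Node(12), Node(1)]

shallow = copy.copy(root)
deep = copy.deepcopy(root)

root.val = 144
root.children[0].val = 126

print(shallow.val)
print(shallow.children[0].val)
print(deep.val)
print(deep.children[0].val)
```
20
126
20
11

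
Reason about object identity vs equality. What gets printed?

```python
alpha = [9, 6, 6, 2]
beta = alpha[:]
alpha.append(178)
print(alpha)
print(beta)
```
[9, 6, 6, 2, 178]
[9, 6, 6, 2]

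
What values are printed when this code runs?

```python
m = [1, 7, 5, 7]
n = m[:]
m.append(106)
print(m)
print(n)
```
[1, 7, 5, 7, 106]
[1, 7, 5, 7]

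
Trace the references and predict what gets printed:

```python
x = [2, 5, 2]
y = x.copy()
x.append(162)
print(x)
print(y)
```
[2, 5, 2, 162]
[2, 5, 2]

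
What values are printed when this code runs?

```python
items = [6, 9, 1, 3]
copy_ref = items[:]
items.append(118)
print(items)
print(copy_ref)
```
[6, 9, 1, 3, 118]
[6, 9, 1, 3]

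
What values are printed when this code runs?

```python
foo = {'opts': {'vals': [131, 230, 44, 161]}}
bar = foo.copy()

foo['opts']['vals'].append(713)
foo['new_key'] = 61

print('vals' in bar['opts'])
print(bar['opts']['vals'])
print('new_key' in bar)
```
True
[131, 230, 44, 161, 713]
False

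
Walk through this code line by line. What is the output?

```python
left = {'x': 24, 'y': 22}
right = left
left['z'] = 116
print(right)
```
{'x': 24, 'y': 22, 'z': 116}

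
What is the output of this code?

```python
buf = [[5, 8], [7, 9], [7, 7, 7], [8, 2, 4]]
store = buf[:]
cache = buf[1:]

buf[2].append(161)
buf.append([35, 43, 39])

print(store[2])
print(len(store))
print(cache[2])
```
[7, 7, 7, 161]
4
[8, 2, 4]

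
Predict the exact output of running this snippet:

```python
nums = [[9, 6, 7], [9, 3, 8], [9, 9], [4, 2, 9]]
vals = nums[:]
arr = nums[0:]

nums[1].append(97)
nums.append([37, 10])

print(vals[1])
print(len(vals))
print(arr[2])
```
[9, 3, 8, 97]
4
[9, 9]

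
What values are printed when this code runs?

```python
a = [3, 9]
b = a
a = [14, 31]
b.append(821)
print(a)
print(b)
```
[14, 31]
[3, 9, 821]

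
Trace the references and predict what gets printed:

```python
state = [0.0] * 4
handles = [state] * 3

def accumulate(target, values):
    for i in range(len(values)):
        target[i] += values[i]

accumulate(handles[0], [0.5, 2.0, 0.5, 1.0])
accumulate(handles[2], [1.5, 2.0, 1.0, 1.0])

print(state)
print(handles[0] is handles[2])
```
[2.0, 4.0, 1.5, 2.0]
True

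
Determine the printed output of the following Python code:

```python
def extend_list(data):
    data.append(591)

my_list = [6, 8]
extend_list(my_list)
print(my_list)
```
[6, 8, 591]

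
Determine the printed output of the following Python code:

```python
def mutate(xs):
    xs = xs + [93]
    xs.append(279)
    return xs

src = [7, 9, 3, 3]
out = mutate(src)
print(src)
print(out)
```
[7, 9, 3, 3]
[7, 9, 3, 3, 93, 279]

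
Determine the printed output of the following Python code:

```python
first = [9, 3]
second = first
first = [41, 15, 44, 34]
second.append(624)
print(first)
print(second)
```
[41, 15, 44, 34]
[9, 3, 624]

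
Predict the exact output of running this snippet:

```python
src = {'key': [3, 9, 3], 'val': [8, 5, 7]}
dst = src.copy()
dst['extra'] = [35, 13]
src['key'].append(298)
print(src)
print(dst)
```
{'key': [3, 9, 3, 298], 'val': [8, 5, 7]}
{'key': [3, 9, 3, 298], 'val': [8, 5, 7], 'extra': [35, 13]}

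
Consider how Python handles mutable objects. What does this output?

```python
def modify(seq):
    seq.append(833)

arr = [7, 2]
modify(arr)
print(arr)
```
[7, 2, 833]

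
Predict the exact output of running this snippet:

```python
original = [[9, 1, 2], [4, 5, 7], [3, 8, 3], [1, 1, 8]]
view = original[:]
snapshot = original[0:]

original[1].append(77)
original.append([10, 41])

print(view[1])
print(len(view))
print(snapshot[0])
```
[4, 5, 7, 77]
4
[9, 1, 2]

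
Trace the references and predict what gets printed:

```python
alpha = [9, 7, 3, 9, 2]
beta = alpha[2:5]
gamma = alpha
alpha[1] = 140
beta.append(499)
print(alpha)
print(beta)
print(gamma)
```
[9, 140, 3, 9, 2]
[3, 9, 2, 499]
[9, 140, 3, 9, 2]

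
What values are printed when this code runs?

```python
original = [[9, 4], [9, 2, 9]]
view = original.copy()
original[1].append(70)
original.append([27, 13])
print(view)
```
[[9, 4], [9, 2, 9, 70]]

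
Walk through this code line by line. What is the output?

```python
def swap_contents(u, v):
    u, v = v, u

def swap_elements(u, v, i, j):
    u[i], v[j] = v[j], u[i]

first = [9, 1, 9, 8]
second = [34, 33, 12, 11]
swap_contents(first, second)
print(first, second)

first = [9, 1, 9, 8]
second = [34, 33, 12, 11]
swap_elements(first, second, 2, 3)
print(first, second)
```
[9, 1, 9, 8] [34, 33, 12, 11]
[9, 1, 11, 8] [34, 33, 12, 9]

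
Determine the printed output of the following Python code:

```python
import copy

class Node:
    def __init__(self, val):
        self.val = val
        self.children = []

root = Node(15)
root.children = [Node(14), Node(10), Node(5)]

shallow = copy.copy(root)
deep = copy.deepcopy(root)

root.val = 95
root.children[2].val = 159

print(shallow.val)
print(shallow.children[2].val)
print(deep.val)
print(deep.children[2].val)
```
15
159
15
5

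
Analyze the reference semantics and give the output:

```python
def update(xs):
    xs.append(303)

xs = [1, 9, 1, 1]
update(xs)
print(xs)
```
[1, 9, 1, 1, 303]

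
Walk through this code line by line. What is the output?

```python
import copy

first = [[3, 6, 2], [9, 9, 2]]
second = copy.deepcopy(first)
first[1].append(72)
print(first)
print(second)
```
[[3, 6, 2], [9, 9, 2, 72]]
[[3, 6, 2], [9, 9, 2]]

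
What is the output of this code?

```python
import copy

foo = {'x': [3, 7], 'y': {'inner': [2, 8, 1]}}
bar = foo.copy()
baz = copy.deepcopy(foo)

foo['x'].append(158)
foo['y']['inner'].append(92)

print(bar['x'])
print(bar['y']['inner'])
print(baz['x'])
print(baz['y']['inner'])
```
[3, 7, 158]
[2, 8, 1, 92]
[3, 7]
[2, 8, 1]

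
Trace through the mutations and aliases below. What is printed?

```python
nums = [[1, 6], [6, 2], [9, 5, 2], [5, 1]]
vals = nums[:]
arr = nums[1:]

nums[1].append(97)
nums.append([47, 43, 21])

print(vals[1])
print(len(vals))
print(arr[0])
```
[6, 2, 97]
4
[6, 2, 97]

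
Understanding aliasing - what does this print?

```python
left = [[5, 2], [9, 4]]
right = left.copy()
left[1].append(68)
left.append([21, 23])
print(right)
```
[[5, 2], [9, 4, 68]]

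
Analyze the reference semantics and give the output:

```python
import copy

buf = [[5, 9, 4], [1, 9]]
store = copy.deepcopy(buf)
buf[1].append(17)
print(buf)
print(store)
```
[[5, 9, 4], [1, 9, 17]]
[[5, 9, 4], [1, 9]]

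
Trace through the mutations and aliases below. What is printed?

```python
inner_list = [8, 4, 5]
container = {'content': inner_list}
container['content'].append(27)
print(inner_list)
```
[8, 4, 5, 27]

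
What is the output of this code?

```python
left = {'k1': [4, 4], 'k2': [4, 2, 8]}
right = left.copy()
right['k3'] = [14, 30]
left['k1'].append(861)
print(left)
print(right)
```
{'k1': [4, 4, 861], 'k2': [4, 2, 8]}
{'k1': [4, 4, 861], 'k2': [4, 2, 8], 'k3': [14, 30]}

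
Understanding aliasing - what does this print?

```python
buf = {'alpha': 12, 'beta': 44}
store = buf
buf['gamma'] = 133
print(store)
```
{'alpha': 12, 'beta': 44, 'gamma': 133}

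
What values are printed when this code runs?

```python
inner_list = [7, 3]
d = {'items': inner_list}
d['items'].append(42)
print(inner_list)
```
[7, 3, 42]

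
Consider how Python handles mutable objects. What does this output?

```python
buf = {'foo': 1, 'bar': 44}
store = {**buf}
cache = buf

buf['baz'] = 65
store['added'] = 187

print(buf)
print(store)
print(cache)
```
{'foo': 1, 'bar': 44, 'baz': 65}
{'foo': 1, 'bar': 44, 'added': 187}
{'foo': 1, 'bar': 44, 'baz': 65}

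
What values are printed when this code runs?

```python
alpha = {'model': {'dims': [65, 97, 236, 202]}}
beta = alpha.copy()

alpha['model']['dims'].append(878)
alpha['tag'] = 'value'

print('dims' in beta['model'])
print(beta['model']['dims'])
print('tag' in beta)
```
True
[65, 97, 236, 202, 878]
False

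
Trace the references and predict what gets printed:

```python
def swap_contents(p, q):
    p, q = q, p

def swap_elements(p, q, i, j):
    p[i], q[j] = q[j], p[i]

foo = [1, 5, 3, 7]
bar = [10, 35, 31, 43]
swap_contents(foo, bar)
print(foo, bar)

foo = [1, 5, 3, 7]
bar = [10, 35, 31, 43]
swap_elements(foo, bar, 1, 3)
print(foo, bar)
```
[1, 5, 3, 7] [10, 35, 31, 43]
[1, 43, 3, 7] [10, 35, 31, 5]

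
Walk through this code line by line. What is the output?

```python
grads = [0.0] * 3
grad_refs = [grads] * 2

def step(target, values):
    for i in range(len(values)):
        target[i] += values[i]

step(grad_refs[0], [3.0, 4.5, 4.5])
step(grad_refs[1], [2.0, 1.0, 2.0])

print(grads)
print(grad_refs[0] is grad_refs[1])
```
[5.0, 5.5, 6.5]
True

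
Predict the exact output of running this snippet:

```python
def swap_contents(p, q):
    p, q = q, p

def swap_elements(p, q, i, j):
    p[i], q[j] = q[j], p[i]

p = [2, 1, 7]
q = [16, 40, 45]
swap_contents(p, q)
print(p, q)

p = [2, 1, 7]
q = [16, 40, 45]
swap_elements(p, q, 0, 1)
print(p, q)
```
[2, 1, 7] [16, 40, 45]
[40, 1, 7] [16, 2, 45]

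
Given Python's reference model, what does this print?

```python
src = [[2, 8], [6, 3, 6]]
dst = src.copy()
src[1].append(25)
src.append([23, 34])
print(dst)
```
[[2, 8], [6, 3, 6, 25]]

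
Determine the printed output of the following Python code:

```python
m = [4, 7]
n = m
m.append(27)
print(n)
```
[4, 7, 27]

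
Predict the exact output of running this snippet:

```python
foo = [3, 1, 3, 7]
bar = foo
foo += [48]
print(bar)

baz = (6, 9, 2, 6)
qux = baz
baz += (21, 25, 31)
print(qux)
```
[3, 1, 3, 7, 48]
(6, 9, 2, 6)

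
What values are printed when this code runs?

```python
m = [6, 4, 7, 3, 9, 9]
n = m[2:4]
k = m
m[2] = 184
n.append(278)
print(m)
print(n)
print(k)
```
[6, 4, 184, 3, 9, 9]
[7, 3, 278]
[6, 4, 184, 3, 9, 9]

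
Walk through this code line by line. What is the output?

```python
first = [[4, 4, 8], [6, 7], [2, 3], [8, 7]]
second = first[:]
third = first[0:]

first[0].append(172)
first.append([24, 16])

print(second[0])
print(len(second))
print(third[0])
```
[4, 4, 8, 172]
4
[4, 4, 8, 172]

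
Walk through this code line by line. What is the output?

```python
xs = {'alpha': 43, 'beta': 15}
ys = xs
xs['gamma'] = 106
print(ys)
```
{'alpha': 43, 'beta': 15, 'gamma': 106}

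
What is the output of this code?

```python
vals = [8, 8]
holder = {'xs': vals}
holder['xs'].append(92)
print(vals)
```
[8, 8, 92]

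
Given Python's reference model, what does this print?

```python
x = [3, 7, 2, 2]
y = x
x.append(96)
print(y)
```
[3, 7, 2, 2, 96]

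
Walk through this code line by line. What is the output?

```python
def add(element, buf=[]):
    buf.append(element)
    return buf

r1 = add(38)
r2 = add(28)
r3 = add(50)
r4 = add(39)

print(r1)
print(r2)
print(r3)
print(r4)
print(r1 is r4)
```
[38, 28, 50, 39]
[38, 28, 50, 39]
[38, 28, 50, 39]
[38, 28, 50, 39]
True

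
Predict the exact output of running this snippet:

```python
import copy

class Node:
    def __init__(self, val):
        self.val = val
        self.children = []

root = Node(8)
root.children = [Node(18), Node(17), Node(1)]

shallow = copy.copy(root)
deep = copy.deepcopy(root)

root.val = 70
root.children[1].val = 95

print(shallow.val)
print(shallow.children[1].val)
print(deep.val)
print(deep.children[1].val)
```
8
95
8
17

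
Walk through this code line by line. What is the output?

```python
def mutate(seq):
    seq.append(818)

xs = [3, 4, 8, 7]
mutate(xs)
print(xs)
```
[3, 4, 8, 7, 818]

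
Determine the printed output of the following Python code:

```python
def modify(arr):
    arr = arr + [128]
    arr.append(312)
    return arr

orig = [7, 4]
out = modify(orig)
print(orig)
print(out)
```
[7, 4]
[7, 4, 128, 312]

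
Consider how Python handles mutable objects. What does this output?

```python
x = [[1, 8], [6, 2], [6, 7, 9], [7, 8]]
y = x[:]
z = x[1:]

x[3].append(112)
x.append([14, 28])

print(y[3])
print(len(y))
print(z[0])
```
[7, 8, 112]
4
[6, 2]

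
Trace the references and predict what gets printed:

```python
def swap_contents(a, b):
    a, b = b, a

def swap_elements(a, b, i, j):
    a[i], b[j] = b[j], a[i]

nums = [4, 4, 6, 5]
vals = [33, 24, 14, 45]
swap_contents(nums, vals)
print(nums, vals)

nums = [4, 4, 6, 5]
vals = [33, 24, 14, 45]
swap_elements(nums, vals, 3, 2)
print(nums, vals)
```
[4, 4, 6, 5] [33, 24, 14, 45]
[4, 4, 6, 14] [33, 24, 5, 45]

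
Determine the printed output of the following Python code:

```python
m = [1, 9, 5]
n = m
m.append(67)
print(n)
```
[1, 9, 5, 67]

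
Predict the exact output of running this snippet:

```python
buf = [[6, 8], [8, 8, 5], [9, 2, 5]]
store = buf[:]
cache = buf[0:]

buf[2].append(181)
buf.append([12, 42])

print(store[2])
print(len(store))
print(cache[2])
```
[9, 2, 5, 181]
3
[9, 2, 5, 181]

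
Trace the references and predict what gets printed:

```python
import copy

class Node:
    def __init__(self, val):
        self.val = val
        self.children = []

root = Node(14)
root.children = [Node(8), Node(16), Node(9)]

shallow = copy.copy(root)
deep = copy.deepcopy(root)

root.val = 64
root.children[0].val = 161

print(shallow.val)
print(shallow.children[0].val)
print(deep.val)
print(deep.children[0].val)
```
14
161
14
8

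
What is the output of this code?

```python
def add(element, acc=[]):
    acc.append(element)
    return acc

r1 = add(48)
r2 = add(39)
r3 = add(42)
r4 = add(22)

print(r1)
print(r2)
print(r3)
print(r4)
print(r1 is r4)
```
[48, 39, 42, 22]
[48, 39, 42, 22]
[48, 39, 42, 22]
[48, 39, 42, 22]
True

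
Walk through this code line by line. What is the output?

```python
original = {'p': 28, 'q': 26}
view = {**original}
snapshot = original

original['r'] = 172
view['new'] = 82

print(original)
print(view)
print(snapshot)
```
{'p': 28, 'q': 26, 'r': 172}
{'p': 28, 'q': 26, 'new': 82}
{'p': 28, 'q': 26, 'r': 172}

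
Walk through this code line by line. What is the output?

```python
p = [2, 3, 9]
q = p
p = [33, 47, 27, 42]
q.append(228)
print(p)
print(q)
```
[33, 47, 27, 42]
[2, 3, 9, 228]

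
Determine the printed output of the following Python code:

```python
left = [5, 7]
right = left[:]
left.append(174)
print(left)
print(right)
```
[5, 7, 174]
[5, 7]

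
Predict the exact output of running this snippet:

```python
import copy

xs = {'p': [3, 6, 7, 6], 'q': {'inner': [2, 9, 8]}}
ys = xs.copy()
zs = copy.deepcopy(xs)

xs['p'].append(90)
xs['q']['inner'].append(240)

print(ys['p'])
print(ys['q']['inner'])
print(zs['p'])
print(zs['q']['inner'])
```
[3, 6, 7, 6, 90]
[2, 9, 8, 240]
[3, 6, 7, 6]
[2, 9, 8]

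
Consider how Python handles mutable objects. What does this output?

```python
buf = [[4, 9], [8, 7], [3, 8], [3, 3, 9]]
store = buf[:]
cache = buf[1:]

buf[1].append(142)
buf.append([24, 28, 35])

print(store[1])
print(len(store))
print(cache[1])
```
[8, 7, 142]
4
[3, 8]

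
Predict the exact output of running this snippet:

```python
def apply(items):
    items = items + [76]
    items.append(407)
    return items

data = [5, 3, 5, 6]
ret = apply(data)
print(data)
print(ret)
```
[5, 3, 5, 6]
[5, 3, 5, 6, 76, 407]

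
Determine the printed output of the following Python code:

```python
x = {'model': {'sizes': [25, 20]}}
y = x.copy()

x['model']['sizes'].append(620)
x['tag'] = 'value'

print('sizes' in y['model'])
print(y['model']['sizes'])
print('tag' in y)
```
True
[25, 20, 620]
False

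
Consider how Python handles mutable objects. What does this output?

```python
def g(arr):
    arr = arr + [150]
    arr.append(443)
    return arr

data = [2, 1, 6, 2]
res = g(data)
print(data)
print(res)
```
[2, 1, 6, 2]
[2, 1, 6, 2, 150, 443]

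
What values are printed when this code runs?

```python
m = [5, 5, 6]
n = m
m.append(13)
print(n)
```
[5, 5, 6, 13]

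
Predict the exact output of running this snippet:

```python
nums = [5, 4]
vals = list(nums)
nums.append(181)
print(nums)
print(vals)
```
[5, 4, 181]
[5, 4]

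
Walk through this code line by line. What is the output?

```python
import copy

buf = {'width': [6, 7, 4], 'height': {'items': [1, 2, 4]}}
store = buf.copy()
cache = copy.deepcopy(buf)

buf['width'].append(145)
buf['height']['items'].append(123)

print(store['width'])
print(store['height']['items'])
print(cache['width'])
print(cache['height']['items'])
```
[6, 7, 4, 145]
[1, 2, 4, 123]
[6, 7, 4]
[1, 2, 4]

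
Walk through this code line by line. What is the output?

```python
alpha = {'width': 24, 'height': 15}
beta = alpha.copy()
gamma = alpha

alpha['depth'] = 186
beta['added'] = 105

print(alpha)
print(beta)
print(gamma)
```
{'width': 24, 'height': 15, 'depth': 186}
{'width': 24, 'height': 15, 'added': 105}
{'width': 24, 'height': 15, 'depth': 186}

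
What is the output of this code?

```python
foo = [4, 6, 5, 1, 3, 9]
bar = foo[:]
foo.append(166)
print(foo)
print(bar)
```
[4, 6, 5, 1, 3, 9, 166]
[4, 6, 5, 1, 3, 9]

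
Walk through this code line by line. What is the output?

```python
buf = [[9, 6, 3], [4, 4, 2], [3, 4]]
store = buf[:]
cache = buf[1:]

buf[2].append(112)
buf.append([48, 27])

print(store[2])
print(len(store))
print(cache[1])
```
[3, 4, 112]
3
[3, 4, 112]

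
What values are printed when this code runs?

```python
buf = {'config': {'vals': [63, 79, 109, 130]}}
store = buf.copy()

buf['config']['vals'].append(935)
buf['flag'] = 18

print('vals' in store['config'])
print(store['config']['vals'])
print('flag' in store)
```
True
[63, 79, 109, 130, 935]
False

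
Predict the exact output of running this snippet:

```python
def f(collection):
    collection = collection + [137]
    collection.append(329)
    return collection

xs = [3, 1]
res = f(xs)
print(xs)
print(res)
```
[3, 1]
[3, 1, 137, 329]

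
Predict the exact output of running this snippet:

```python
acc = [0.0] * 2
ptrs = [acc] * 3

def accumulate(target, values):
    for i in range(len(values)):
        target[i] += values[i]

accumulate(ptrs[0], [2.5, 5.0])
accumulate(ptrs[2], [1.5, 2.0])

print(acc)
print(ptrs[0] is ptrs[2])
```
[4.0, 7.0]
True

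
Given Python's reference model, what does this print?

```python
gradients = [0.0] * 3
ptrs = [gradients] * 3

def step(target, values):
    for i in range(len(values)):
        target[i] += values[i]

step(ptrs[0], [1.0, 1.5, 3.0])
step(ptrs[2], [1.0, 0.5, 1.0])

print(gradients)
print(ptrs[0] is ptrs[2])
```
[2.0, 2.0, 4.0]
True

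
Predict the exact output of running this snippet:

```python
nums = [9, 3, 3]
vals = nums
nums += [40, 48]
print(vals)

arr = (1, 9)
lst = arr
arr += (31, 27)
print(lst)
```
[9, 3, 3, 40, 48]
(1, 9)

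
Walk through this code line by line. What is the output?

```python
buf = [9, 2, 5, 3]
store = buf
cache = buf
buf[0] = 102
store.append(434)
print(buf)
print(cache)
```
[102, 2, 5, 3, 434]
[102, 2, 5, 3, 434]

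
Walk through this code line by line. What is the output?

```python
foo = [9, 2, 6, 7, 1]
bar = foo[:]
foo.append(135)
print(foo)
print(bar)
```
[9, 2, 6, 7, 1, 135]
[9, 2, 6, 7, 1]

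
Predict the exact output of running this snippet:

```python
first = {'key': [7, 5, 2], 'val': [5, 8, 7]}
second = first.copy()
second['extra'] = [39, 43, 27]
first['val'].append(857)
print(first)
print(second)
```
{'key': [7, 5, 2], 'val': [5, 8, 7, 857]}
{'key': [7, 5, 2], 'val': [5, 8, 7, 857], 'extra': [39, 43, 27]}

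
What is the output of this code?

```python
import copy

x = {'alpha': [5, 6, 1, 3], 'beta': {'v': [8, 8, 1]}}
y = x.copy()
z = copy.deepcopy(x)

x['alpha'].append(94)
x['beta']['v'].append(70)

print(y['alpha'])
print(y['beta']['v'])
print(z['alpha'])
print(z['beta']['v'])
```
[5, 6, 1, 3, 94]
[8, 8, 1, 70]
[5, 6, 1, 3]
[8, 8, 1]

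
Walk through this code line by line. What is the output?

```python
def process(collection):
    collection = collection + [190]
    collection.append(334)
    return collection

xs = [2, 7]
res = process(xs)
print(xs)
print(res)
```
[2, 7]
[2, 7, 190, 334]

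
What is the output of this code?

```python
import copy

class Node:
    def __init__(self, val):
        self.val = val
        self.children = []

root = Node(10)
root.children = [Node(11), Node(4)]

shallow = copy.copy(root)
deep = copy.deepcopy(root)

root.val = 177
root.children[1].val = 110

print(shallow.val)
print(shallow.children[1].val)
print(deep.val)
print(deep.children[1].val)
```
10
110
10
4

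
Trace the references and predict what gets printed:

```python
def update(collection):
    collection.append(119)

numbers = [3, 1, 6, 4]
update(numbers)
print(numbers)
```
[3, 1, 6, 4, 119]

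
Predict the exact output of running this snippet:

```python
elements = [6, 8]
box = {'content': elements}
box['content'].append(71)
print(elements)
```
[6, 8, 71]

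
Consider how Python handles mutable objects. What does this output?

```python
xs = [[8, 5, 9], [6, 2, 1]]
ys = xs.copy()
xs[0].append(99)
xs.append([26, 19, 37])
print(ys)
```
[[8, 5, 9, 99], [6, 2, 1]]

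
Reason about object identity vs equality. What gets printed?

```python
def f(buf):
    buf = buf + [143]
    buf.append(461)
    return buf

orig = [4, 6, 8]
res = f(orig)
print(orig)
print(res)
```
[4, 6, 8]
[4, 6, 8, 143, 461]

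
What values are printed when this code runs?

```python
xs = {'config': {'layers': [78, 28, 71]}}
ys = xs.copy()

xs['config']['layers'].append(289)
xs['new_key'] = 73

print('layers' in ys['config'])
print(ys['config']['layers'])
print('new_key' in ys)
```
True
[78, 28, 71, 289]
False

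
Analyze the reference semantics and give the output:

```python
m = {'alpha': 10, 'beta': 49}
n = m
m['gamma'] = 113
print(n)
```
{'alpha': 10, 'beta': 49, 'gamma': 113}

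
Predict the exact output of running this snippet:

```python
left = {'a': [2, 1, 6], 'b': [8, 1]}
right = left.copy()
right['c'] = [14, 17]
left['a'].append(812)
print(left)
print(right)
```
{'a': [2, 1, 6, 812], 'b': [8, 1]}
{'a': [2, 1, 6, 812], 'b': [8, 1], 'c': [14, 17]}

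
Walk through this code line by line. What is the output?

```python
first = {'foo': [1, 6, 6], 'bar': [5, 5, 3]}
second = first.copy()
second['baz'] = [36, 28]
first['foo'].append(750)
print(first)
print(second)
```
{'foo': [1, 6, 6, 750], 'bar': [5, 5, 3]}
{'foo': [1, 6, 6, 750], 'bar': [5, 5, 3], 'baz': [36, 28]}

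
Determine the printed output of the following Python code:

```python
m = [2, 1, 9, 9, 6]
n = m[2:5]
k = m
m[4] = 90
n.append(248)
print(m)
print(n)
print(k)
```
[2, 1, 9, 9, 90]
[9, 9, 6, 248]
[2, 1, 9, 9, 90]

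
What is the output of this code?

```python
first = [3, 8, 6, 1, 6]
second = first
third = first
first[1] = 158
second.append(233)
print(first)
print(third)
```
[3, 158, 6, 1, 6, 233]
[3, 158, 6, 1, 6, 233]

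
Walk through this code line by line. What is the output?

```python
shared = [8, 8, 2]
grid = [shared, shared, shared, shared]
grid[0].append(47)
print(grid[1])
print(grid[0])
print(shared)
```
[8, 8, 2, 47]
[8, 8, 2, 47]
[8, 8, 2, 47]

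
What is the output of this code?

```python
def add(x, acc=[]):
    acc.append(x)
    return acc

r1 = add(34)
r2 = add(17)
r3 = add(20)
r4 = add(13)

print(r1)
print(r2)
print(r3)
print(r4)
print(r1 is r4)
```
[34, 17, 20, 13]
[34, 17, 20, 13]
[34, 17, 20, 13]
[34, 17, 20, 13]
True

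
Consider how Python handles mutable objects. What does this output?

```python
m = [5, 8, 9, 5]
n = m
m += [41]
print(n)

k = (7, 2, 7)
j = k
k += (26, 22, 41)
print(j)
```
[5, 8, 9, 5, 41]
(7, 2, 7)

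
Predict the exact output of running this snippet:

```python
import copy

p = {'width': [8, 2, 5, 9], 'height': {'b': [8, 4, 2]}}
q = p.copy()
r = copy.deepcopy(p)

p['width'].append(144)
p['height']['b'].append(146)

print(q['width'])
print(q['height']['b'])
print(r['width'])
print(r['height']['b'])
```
[8, 2, 5, 9, 144]
[8, 4, 2, 146]
[8, 2, 5, 9]
[8, 4, 2]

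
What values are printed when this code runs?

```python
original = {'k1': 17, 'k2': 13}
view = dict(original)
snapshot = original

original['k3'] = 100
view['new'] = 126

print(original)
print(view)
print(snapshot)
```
{'k1': 17, 'k2': 13, 'k3': 100}
{'k1': 17, 'k2': 13, 'new': 126}
{'k1': 17, 'k2': 13, 'k3': 100}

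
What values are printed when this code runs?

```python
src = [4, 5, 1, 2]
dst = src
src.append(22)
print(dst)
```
[4, 5, 1, 2, 22]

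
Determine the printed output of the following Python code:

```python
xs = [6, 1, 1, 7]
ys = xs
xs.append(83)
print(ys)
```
[6, 1, 1, 7, 83]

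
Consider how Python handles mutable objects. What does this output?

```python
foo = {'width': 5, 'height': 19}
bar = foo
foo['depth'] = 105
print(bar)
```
{'width': 5, 'height': 19, 'depth': 105}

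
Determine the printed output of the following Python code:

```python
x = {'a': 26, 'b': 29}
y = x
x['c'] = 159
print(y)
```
{'a': 26, 'b': 29, 'c': 159}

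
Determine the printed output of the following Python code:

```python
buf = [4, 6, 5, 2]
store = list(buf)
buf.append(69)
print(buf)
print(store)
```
[4, 6, 5, 2, 69]
[4, 6, 5, 2]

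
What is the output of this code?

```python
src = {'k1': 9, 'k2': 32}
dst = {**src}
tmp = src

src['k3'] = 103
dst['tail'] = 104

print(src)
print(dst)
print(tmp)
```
{'k1': 9, 'k2': 32, 'k3': 103}
{'k1': 9, 'k2': 32, 'tail': 104}
{'k1': 9, 'k2': 32, 'k3': 103}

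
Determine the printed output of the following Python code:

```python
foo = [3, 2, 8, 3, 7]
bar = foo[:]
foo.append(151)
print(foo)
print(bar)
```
[3, 2, 8, 3, 7, 151]
[3, 2, 8, 3, 7]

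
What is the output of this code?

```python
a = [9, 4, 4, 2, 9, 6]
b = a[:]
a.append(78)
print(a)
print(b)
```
[9, 4, 4, 2, 9, 6, 78]
[9, 4, 4, 2, 9, 6]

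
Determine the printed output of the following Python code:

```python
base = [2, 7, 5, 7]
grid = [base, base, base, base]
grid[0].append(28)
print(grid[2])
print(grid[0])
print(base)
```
[2, 7, 5, 7, 28]
[2, 7, 5, 7, 28]
[2, 7, 5, 7, 28]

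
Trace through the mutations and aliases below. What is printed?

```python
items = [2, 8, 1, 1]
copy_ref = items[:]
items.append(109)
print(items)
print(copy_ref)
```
[2, 8, 1, 1, 109]
[2, 8, 1, 1]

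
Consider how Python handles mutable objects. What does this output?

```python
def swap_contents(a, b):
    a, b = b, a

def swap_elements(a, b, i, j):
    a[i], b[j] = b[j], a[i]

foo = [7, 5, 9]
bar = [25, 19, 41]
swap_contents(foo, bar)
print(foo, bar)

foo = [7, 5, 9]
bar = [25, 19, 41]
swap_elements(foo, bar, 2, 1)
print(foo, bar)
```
[7, 5, 9] [25, 19, 41]
[7, 5, 19] [25, 9, 41]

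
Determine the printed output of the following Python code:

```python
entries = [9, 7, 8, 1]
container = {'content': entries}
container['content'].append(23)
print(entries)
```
[9, 7, 8, 1, 23]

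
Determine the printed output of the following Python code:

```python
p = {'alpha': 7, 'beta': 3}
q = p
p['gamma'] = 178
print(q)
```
{'alpha': 7, 'beta': 3, 'gamma': 178}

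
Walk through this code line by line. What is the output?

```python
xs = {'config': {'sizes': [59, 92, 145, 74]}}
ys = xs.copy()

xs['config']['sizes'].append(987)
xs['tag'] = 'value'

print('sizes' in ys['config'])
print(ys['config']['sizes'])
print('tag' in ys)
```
True
[59, 92, 145, 74, 987]
False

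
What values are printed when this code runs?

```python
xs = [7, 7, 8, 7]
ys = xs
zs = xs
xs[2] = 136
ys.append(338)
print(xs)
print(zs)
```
[7, 7, 136, 7, 338]
[7, 7, 136, 7, 338]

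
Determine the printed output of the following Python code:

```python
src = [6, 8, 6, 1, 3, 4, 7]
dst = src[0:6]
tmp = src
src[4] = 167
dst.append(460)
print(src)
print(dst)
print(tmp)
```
[6, 8, 6, 1, 167, 4, 7]
[6, 8, 6, 1, 3, 4, 460]
[6, 8, 6, 1, 167, 4, 7]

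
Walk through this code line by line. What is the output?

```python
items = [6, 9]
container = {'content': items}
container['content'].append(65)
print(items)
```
[6, 9, 65]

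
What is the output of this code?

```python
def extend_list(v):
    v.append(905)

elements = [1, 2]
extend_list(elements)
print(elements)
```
[1, 2, 905]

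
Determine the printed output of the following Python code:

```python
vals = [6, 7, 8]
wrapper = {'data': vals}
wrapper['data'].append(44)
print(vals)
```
[6, 7, 8, 44]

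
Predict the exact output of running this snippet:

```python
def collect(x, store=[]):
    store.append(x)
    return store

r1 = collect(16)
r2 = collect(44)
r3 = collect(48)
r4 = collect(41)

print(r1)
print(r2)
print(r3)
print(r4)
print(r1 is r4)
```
[16, 44, 48, 41]
[16, 44, 48, 41]
[16, 44, 48, 41]
[16, 44, 48, 41]
True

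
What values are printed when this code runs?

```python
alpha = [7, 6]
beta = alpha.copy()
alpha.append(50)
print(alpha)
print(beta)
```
[7, 6, 50]
[7, 6]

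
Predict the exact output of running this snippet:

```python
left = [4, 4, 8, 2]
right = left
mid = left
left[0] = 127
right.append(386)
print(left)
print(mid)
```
[127, 4, 8, 2, 386]
[127, 4, 8, 2, 386]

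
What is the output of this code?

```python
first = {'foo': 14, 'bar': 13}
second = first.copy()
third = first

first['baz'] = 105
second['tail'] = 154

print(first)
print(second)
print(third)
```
{'foo': 14, 'bar': 13, 'baz': 105}
{'foo': 14, 'bar': 13, 'tail': 154}
{'foo': 14, 'bar': 13, 'baz': 105}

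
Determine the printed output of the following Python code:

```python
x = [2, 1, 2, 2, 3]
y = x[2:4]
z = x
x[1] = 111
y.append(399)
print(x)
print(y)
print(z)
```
[2, 111, 2, 2, 3]
[2, 2, 399]
[2, 111, 2, 2, 3]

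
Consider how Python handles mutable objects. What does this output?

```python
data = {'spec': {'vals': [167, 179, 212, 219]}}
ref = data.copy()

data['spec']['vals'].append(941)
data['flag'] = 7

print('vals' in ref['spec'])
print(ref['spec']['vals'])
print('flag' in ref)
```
True
[167, 179, 212, 219, 941]
False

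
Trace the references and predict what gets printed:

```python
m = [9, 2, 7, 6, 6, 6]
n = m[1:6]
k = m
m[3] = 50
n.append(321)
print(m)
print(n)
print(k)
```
[9, 2, 7, 50, 6, 6]
[2, 7, 6, 6, 6, 321]
[9, 2, 7, 50, 6, 6]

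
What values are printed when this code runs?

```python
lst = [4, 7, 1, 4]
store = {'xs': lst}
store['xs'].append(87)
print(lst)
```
[4, 7, 1, 4, 87]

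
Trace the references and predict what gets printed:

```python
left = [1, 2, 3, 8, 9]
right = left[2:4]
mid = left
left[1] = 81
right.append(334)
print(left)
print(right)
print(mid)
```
[1, 81, 3, 8, 9]
[3, 8, 334]
[1, 81, 3, 8, 9]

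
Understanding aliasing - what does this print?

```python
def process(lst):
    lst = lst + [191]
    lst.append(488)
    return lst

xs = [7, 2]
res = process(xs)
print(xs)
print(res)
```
[7, 2]
[7, 2, 191, 488]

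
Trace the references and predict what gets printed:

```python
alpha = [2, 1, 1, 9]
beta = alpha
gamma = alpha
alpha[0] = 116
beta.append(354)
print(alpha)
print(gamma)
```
[116, 1, 1, 9, 354]
[116, 1, 1, 9, 354]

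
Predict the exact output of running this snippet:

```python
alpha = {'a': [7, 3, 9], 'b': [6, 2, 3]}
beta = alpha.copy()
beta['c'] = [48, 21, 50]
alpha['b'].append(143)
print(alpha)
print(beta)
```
{'a': [7, 3, 9], 'b': [6, 2, 3, 143]}
{'a': [7, 3, 9], 'b': [6, 2, 3, 143], 'c': [48, 21, 50]}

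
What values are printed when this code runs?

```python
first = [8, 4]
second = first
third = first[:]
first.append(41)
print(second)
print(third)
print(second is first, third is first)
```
[8, 4, 41]
[8, 4]
True False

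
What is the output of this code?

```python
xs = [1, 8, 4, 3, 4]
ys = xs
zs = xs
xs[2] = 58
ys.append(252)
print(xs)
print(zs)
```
[1, 8, 58, 3, 4, 252]
[1, 8, 58, 3, 4, 252]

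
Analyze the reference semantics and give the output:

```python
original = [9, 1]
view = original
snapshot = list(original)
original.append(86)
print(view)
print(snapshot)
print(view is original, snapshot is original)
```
[9, 1, 86]
[9, 1]
True False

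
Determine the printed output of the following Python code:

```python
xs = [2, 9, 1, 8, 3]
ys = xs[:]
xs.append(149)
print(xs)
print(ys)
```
[2, 9, 1, 8, 3, 149]
[2, 9, 1, 8, 3]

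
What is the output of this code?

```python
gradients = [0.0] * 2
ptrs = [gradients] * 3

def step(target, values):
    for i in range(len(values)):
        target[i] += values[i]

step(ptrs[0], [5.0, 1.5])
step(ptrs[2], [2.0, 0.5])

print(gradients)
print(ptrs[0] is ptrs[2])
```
[7.0, 2.0]
True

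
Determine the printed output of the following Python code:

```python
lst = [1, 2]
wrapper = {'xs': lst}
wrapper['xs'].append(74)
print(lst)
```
[1, 2, 74]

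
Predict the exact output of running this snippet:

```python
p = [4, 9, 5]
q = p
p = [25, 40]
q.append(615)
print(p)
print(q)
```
[25, 40]
[4, 9, 5, 615]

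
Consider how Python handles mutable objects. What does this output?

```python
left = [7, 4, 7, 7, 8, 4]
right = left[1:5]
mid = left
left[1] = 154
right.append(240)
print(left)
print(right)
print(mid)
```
[7, 154, 7, 7, 8, 4]
[4, 7, 7, 8, 240]
[7, 154, 7, 7, 8, 4]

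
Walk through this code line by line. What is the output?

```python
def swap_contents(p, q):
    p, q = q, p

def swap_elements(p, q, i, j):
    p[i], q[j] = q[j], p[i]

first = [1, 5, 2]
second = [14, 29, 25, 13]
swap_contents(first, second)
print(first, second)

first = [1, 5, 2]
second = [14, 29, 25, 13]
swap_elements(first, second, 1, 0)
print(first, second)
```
[1, 5, 2] [14, 29, 25, 13]
[1, 14, 2] [5, 29, 25, 13]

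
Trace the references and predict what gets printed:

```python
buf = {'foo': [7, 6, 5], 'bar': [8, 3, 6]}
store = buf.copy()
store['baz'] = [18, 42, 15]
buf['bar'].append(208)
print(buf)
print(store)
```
{'foo': [7, 6, 5], 'bar': [8, 3, 6, 208]}
{'foo': [7, 6, 5], 'bar': [8, 3, 6, 208], 'baz': [18, 42, 15]}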